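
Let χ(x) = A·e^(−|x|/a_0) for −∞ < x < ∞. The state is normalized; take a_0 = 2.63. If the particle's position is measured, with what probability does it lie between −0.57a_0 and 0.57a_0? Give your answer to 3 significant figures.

|χ|² is the probability density, so P = ∫_{−0.57a_0}^{0.57a_0} |χ|² dx.
Since A² = 1/(a_0), this is the region integral divided by the full normalization integral.
Both integrals are even about x = 0, so only the x ≥ 0 halves are needed (the factors of 2 cancel). Let u = x/a_0; then A² and the length scale cancel, so P = ∫_{0}^{0.57} e^(-2·u) du ÷ ∫_{0}^{∞} e^(-2·u) du.
Using ∫ e^(-2·u) du = -e^(-2·u)/2, the numerator is 1/2 - e^(-57/50)/2 and the denominator is 1/2.
The result is P = 0.6802.

P ≈ 0.680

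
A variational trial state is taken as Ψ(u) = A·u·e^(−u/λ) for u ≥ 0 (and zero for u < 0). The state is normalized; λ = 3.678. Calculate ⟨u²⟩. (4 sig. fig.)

⟨u^2⟩ ≈ 40.58

⟨u²⟩ = ∫ u^2 |Ψ|² du over the full domain.
Since the A² factors cancel between numerator and denominator, ⟨u²⟩ = 3·λ^2.
Putting λ = 3.678 gives 40.583.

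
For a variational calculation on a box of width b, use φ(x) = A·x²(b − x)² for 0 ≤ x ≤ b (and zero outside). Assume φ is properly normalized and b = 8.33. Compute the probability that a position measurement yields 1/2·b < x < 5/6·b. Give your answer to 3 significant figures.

P ≈ 0.491

|φ|² is the probability density, so P = ∫_{1/2·b}^{5/6·b} |φ|² dx.
The normalization integral ∫|φ|²dx over the whole domain equals b^9/630·A², and A² cancels in the ratio.
Substituting u = x/b, A² and the length scale cancel in the ratio: P = ∫_{1/2}^{5/6} u^4·(1 - u)^4 du / ∫_{0}^{1} u^4·(1 - u)^4 du.
An antiderivative of u^4·(1 - u)^4 is u^5·(70·u^4 - 315·u^3 + 540·u^2 - 420·u + 126)/630; evaluating from 1/2 to 5/6 gives ≈ 0.00077944, while the full integral is 1/630.
Evaluating gives P = 0.4910.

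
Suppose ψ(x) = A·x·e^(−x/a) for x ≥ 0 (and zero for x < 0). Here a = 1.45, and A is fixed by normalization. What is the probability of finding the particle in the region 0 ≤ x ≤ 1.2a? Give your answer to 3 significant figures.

P ≈ 0.430

The probability is P = ∫ |ψ|² dx over [0, 1.2a].
With A² fixed by ∫|ψ|² = 1, i.e. A² = (a^3/4)^(−1), substitute and integrate.
Substituting u = x/a, A² and the length scale cancel in the ratio: P = ∫_{0}^{1.2} u^2·e^(-2·u) du / ∫_{0}^{∞} u^2·e^(-2·u) du.
Using ∫ u^2·e^(-2·u) du = -(2·u^2 + 2·u + 1)·e^(-2·u)/4, the numerator is 1/4 - 157·e^(-12/5)/100 and the denominator is 1/4.
Evaluating gives P = 0.4303.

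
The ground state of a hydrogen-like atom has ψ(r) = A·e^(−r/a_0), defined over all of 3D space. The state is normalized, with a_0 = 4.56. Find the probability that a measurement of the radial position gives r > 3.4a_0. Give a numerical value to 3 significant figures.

P ≈ 0.0344

Integrate the radial probability density 4πr²|ψ|² over r > 3.4a_0.
The full normalization integral is A²·[π·a_0^3] = 1, fixing A².
Substituting u = r/a_0, A², 4π and the length scale all cancel in the ratio: P = ∫_{3.4}^{∞} u^2·e^(-2·u) du / ∫_{0}^{∞} u^2·e^(-2·u) du.
With ∫ u^2·e^(-2·u) du = -(2·u^2 + 2·u + 1)·e^(-2·u)/4 + C, the region integral is 773·e^(-34/5)/100 and the full one is 1/4.
This evaluates to P = 0.03444.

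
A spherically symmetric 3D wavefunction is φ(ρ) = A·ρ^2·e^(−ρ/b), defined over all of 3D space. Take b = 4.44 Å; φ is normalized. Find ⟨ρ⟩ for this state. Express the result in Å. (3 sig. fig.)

⟨ρ⟩ ≈ 15.5 Å

The expectation value is the |φ|²-weighted average of ρ: ∫ ρ|φ|² 4πρ² dρ.
The ratio of the moment integral to the normalization integral gives ⟨ρ⟩ = 7·b/2.
With b = 4.44, ⟨ρ⟩ = 15.54.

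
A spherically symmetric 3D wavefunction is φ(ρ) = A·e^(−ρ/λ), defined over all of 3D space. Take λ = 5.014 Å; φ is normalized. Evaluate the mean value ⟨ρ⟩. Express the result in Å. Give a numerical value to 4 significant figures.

⟨ρ⟩ ≈ 7.521 Å

⟨ρ⟩ = ∫ ρ |φ|² 4πρ² dρ over the full domain.
Recall ∫₀^∞ ρ^m e^(−ρ/β) dρ = m!·β^(m+1), the ratio of the moment integral to the normalization integral gives ⟨ρ⟩ = 3·λ/2.
With λ = 5.014, ⟨ρ⟩ = 7.5210.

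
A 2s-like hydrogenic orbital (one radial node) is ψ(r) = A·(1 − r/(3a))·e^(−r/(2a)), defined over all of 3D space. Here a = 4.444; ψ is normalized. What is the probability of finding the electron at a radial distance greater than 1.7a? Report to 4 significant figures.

P = ∫ |ψ|² 4πr² dr over r > 1.7a.
A² is fixed by ∫₀^∞ 4πr²|ψ|² dr = 1, i.e. A² = (8·π·a^3/3)^(−1).
Substituting u = r/a, A², 4π and the length scale all cancel in the ratio: P = ∫_{1.7}^{∞} u^2·(1 - u/3)^2·e^(-u) du / ∫_{0}^{∞} u^2·(1 - u/3)^2·e^(-u) du.
An antiderivative of u^2·(1 - u/3)^2·e^(-u) is (-u^4 + 2·u^3 - 3·u^2 - 6·u - 6)·e^(-u)/9; evaluating from 1.7 to ∞ gives ≈ 0.474898, while the full integral is 2/3.
Taking the ratio yields P = 0.71235.

P ≈ 0.7123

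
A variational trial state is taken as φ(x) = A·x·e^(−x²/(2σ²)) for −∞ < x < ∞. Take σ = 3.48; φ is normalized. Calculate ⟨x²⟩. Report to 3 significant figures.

By definition ⟨x²⟩ = ∫ x^2 |φ(x)|² dx.
Using the Gaussian integral ∫_{−∞}^{∞} e^(−αx²) dx = √(π/α), the ratio of the moment integral to the normalization integral gives ⟨x²⟩ = 3·σ^2/2.
Putting σ = 3.48 gives 18.17.

⟨x^2⟩ ≈ 18.2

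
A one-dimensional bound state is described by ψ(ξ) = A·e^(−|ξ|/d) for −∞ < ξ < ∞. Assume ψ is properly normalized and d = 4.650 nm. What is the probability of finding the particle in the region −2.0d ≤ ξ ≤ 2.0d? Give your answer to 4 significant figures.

|ψ|² is the probability density, so P = ∫_{−2.0d}^{2.0d} |ψ|² dξ.
Since A² = 1/(d), this is the region integral divided by the full normalization integral.
Both integrals are even about ξ = 0, so only the ξ ≥ 0 halves are needed (the factors of 2 cancel). Let u = ξ/d; then A² and the length scale cancel, so P = ∫_{0}^{2.0} e^(-2·u) du ÷ ∫_{0}^{∞} e^(-2·u) du.
An antiderivative of e^(-2·u) is -e^(-2·u)/2; evaluating from 0 to 2.0 gives 1/2 - e^(-4)/2, while the full integral is 1/2.
Taking the ratio, P = 0.98168.

P ≈ 0.9817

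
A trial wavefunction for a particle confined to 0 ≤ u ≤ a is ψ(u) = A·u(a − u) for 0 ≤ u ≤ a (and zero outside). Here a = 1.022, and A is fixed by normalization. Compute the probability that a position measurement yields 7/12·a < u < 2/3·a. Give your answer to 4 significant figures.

P ≈ 0.1367

P = ∫_{7/12·a}^{2/3·a} |ψ(u)|² du.
With A² fixed by ∫|ψ|² = 1, i.e. A² = (a^5/30)^(−1), substitute and integrate.
In terms of t = u/a (A² and the length scale cancel between numerator and denominator), P = [∫_{7/12}^{2/3} t^2·(1 - t)^2 dt] / [∫_{0}^{1} t^2·(1 - t)^2 dt].
An antiderivative of t^2·(1 - t)^2 is t^3·(6·t^2 - 15·t + 10)/30; evaluating from 7/12 to 2/3 gives ≈ 0.00455810, while the full integral is 1/30.
The result is P = 0.13674.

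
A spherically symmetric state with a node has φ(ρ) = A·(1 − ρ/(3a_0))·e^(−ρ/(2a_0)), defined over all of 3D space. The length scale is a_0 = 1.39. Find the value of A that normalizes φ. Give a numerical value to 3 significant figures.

Normalization requires ∫|φ|² 4πρ² dρ = 1, integrated from 0 to ∞.
Using ∫₀^∞ ρⁿ e^(−αρ) dρ = n!/αⁿ⁺¹, ∫|φ|² 4πρ² dρ = A²·(8·π·a_0^3/3).
So A² = (8·π·a_0^3/3)^(−1).
With a_0 = 1.39: A² = 0.04445 and A = 0.2108.

A ≈ 0.211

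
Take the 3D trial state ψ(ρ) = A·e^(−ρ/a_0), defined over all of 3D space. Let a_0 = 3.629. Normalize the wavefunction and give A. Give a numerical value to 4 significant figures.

Normalization requires ∫|ψ|² 4πρ² dρ = 1, integrated from 0 to ∞.
In 3D with spherical symmetry the volume element is 4πρ² dρ.
Recall ∫₀^∞ ρ^m e^(−ρ/β) dρ = m!·β^(m+1), carrying out the integral gives A² · π·a_0^3.
Setting this equal to 1 gives A² = 1/(π·a_0^3).
Plugging in a_0 = 3.629 yields A = 0.081610.

A ≈ 0.08161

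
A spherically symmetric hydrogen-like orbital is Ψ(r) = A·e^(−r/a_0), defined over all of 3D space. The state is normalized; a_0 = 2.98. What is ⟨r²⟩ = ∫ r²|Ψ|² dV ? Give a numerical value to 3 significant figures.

⟨r²⟩ = ∫ r^2 |Ψ|² 4πr² dr over the full domain.
Since the A² factors cancel between numerator and denominator, ⟨r²⟩ = 3·a_0^2.
Putting a_0 = 2.98 gives 26.64.

⟨r^2⟩ ≈ 26.6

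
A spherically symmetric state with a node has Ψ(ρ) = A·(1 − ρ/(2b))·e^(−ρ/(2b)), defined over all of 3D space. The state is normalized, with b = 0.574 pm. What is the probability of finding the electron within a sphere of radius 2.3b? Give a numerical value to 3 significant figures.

Integrate the radial probability density 4πρ²|Ψ|² over ρ ≤ 2.3b.
The full normalization integral is A²·[8·π·b^3] = 1, fixing A².
Substituting u = ρ/b, A², 4π and the length scale all cancel in the ratio: P = ∫_{0}^{2.3} u^2·(1 - u/2)^2·e^(-u) du / ∫_{0}^{∞} u^2·(1 - u/2)^2·e^(-u) du.
Using ∫ u^2·(1 - u/2)^2·e^(-u) du = -(u^4/4 + u^2 + 2·u + 2)·e^(-u), the numerator is ≈ 0.10651 and the denominator is 2.
This evaluates to P = 0.05325.

P ≈ 0.0533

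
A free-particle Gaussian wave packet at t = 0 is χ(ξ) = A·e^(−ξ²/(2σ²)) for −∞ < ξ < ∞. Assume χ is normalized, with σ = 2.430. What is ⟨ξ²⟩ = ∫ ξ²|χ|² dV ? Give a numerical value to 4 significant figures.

The expectation value is the |χ|²-weighted average of ξ^2: ∫ ξ^2|χ|² dξ.
With ∫_{−∞}^{∞} ξ^(2m) e^(−αξ²) dξ = (2m−1)!!·√π / (2^m α^(m+1/2)), since the A² factors cancel between numerator and denominator, ⟨ξ²⟩ = σ^2/2.
Putting σ = 2.430 gives 2.9525.

⟨ξ^2⟩ ≈ 2.952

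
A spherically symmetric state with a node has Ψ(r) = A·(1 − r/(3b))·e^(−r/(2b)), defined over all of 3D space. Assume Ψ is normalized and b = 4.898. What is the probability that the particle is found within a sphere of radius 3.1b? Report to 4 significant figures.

P ≈ 0.3528

With dV = 4πr²dr, the probability is ∫|Ψ|² dV over r ≤ 3.1b.
The full normalization integral is A²·[8·π·b^3/3] = 1, fixing A².
In terms of u = r/b (A², 4π and the length scale all cancel between numerator and denominator), P = [∫_{0}^{3.1} u^2·(1 - u/3)^2·e^(-u) du] / [∫_{0}^{∞} u^2·(1 - u/3)^2·e^(-u) du].
An antiderivative of u^2·(1 - u/3)^2·e^(-u) is (-u^4 + 2·u^3 - 3·u^2 - 6·u - 6)·e^(-u)/9; evaluating from 0 to 3.1 gives ≈ 0.235195, while the full integral is 2/3.
The region integral divided by the full integral gives P = 0.35279.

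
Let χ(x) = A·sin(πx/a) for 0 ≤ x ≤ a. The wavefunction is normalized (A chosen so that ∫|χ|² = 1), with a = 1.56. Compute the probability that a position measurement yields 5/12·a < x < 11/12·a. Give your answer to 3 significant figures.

P ≈ 0.659

The probability is P = ∫ |χ|² dx over [5/12·a, 11/12·a].
The normalization integral ∫|χ|²dx over the whole domain equals a/2·A², and A² cancels in the ratio.
In terms of u = x/a (A² and the length scale cancel between numerator and denominator), P = [∫_{5/12}^{11/12} sin(π·u)^2 du] / [∫_{0}^{1} sin(π·u)^2 du].
Using ∫ sin(π·u)^2 du = u/2 - sin(2·π·u)/(4·π), the numerator is 1/(4·π) + 1/4 and the denominator is 1/2.
The result is P = (1 + π)/(2·π).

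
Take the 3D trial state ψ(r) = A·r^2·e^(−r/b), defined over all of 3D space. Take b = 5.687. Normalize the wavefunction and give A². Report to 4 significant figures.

The normalization condition is ∫|ψ|² 4πr² dr = 1 from 0 to ∞.
In 3D with spherical symmetry the volume element is 4πr² dr.
Recall ∫₀^∞ r^m e^(−r/β) dr = m!·β^(m+1), carrying out the integral gives A² · 45·π·b^7/2.
So A² = (45·π·b^7/2)^(−1).
Plugging in b = 5.687 yields A = 0.00027117.

A^2 ≈ 7.353E-8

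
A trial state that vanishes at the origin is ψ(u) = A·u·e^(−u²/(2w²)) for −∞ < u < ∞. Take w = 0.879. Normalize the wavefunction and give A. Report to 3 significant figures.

A ≈ 1.29

Normalization requires ∫|ψ|² du = 1, integrated from −∞ to ∞.
With ∫_{−∞}^{∞} u^(2m) e^(−αu²) du = (2m−1)!!·√π / (2^m α^(m+1/2)), carrying out the integral gives A² · √(π)·w^3/2.
So A² = (√(π)·w^3/2)^(−1).
Substituting w = 0.879 gives A² = 1.661, so A = 1.289.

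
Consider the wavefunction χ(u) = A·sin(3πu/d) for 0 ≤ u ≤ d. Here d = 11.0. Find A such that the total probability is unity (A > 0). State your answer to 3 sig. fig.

We need A² ∫|f|² du = 1, taking the integral from 0 to d.
With ∫₀^d sin²(nπu/d) du = d/2, with χ = A·sin(3πu/d), the integral evaluates to A²·[d/2].
Setting this equal to 1 gives A² = 1/(d/2).
Substituting d = 11.0 gives A² = 0.1818, so A = 0.4264.

A ≈ 0.426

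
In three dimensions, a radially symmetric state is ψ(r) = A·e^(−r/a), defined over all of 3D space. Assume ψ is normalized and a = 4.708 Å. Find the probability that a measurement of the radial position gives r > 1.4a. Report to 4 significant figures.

Integrate the radial probability density 4πr²|ψ|² over r > 1.4a.
Normalization gives A² = 1/(π·a^3).
Substituting u = r/a, A², 4π and the length scale all cancel in the ratio: P = ∫_{1.4}^{∞} u^2·e^(-2·u) du / ∫_{0}^{∞} u^2·e^(-2·u) du.
With ∫ u^2·e^(-2·u) du = -(2·u^2 + 2·u + 1)·e^(-2·u)/4 + C, the region integral is 193·e^(-14/5)/100 and the full one is 1/4.
Taking the ratio yields P = 0.46945.

P ≈ 0.4695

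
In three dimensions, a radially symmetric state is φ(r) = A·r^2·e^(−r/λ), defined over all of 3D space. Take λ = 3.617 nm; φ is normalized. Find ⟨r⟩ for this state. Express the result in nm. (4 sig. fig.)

⟨r⟩ ≈ 12.66 nm

⟨r⟩ = ∫ r |φ|² 4πr² dr over the full domain.
With ∫₀^∞ r^7 e^(−αr) dr = 7!/α^8, since the A² factors cancel between numerator and denominator, ⟨r⟩ = 7·λ/2.
With λ = 3.617, ⟨r⟩ = 12.660.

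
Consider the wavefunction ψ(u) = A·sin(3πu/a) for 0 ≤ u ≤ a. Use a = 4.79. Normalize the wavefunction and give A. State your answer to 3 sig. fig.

A ≈ 0.646

We need A² ∫|f|² du = 1, taking the integral from 0 to a.
With ∫₀^a sin²(nπu/a) du = a/2, the integral (without the A² prefactor) comes out to a/2.
Hence A² = 1/[a/2].
With a = 4.79: A² = 0.4175 and A = 0.6462.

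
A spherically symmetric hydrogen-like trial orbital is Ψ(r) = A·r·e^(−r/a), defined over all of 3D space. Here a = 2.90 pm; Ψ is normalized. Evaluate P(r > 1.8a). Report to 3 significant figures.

P = ∫ |Ψ|² 4πr² dr over r > 1.8a.
A² is fixed by ∫₀^∞ 4πr²|Ψ|² dr = 1, i.e. A² = (3·π·a^5)^(−1).
In terms of u = r/a (A², 4π and the length scale all cancel between numerator and denominator), P = [∫_{1.8}^{∞} u^4·e^(-2·u) du] / [∫_{0}^{∞} u^4·e^(-2·u) du].
With ∫ u^4·e^(-2·u) du = -(u^4/2 + u^3 + 3·u^2/2 + 3·u/2 + 3/4)·e^(-2·u) + C, the region integral is ≈ 0.52983 and the full one is 3/4.
This evaluates to P = 0.7064.

P ≈ 0.706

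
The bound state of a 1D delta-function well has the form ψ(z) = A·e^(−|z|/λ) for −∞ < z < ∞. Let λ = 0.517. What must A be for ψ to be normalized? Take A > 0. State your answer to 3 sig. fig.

We need A² ∫|f|² dz = 1, taking the integral from −∞ to ∞.
The integral (without the A² prefactor) comes out to λ.
Setting this equal to 1 gives A² = 1/(λ).
Substituting λ = 0.517 gives A² = 1.934, so A = 1.391.

A ≈ 1.39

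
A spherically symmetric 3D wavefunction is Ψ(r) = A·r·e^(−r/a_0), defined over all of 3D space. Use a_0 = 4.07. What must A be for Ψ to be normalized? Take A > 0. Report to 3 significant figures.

Require ∫ |Ψ|² 4πr² dr = 1 over the whole domain.
In 3D with spherical symmetry the volume element is 4πr² dr.
Recall ∫₀^∞ r^m e^(−r/β) dr = m!·β^(m+1), ∫|Ψ|² 4πr² dr = A²·(3·π·a_0^5).
Hence A² = 1/[3·π·a_0^5].
Substituting a_0 = 4.07 gives A² = 0.00009501, so A = 0.009747.

A ≈ 0.00975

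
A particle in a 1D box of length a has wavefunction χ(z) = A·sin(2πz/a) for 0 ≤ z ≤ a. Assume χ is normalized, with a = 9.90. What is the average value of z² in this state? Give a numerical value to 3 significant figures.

⟨z^2⟩ ≈ 31.4

⟨z²⟩ = ∫ z^2 |χ|² dz over the full domain.
Using sin²θ = (1 − cos 2θ)/2, since the A² factors cancel between numerator and denominator, ⟨z²⟩ = -a^2/(8·π^2) + a^2/3.
With a = 9.90, ⟨z^2⟩ = 31.43.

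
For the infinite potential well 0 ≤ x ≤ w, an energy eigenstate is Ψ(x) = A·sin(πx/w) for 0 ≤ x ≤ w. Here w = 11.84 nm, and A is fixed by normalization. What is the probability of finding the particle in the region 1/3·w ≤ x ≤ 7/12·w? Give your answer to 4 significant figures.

P ≈ 0.4674

|Ψ|² is the probability density, so P = ∫_{1/3·w}^{7/12·w} |Ψ|² dx.
With A² fixed by ∫|Ψ|² = 1, i.e. A² = (w/2)^(−1), substitute and integrate.
Substituting u = x/w, A² and the length scale cancel in the ratio: P = ∫_{1/3}^{7/12} sin(π·u)^2 du / ∫_{0}^{1} sin(π·u)^2 du.
With ∫ sin(π·u)^2 du = u/2 - sin(2·π·u)/(4·π) + C, the region integral is 1/(8·π) + √(3)/(8·π) + 1/8 and the full one is 1/2.
Taking the ratio, P = (1 + √(3) + π)/(4·π).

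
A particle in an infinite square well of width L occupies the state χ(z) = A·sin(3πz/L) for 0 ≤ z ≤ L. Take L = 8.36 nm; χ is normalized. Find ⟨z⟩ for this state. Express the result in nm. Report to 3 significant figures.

⟨z⟩ ≈ 4.18 nm

By definition ⟨z⟩ = ∫ z |χ(z)|² dz.
Evaluating both integrals, ⟨z⟩ = L/2.
With L = 8.36, ⟨z⟩ = 4.180.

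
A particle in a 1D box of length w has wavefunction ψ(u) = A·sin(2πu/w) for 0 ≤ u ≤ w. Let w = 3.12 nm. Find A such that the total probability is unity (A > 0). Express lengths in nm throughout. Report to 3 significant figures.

Require ∫ |ψ|² du = 1 over the whole domain.
With ∫₀^w sin²(nπu/w) du = w/2, ∫|ψ|² du = A²·(w/2).
Hence A² = 1/[w/2].
Substituting w = 3.12 gives A² = 0.6410, so A = 0.8006.

A ≈ 0.801 nm^(-1/2)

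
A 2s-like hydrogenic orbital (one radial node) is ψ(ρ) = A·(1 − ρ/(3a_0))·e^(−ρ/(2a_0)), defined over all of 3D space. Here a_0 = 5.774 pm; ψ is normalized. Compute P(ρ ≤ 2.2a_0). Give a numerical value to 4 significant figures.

With dV = 4πρ²dρ, the probability is ∫|ψ|² dV over ρ ≤ 2.2a_0.
The full normalization integral is A²·[8·π·a_0^3/3] = 1, fixing A².
Let u = ρ/a_0; then A², 4π and the length scale all cancel, so P = ∫_{0}^{2.2} u^2·(1 - u/3)^2·e^(-u) du ÷ ∫_{0}^{∞} u^2·(1 - u/3)^2·e^(-u) du.
Using ∫ u^2·(1 - u/3)^2·e^(-u) du = (-u^4 + 2·u^3 - 3·u^2 - 6·u - 6)·e^(-u)/9, the numerator is ≈ 0.225306 and the denominator is 2/3.
This evaluates to P = 0.33796.

P ≈ 0.3380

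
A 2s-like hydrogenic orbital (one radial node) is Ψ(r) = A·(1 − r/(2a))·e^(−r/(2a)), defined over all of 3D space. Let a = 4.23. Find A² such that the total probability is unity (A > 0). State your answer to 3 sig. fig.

Require ∫ |Ψ|² 4πr² dr = 1 over the whole domain.
The angular integral contributes 4π, leaving ∫₀^∞ r²|Ψ|² dr.
∫|Ψ|² 4πr² dr = A²·(8·π·a^3).
Setting this equal to 1 gives A² = 1/(8·π·a^3).
Substituting a = 4.23 gives A² = 0.0005257, so A = 0.02293.

A^2 ≈ 0.000526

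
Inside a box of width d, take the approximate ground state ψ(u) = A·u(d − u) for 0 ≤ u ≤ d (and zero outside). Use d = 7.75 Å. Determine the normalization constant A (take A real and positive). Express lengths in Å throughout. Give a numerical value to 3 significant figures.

We need A² ∫|f|² du = 1, taking the integral from 0 to d.
∫|ψ|² du = A²·(d^5/30).
So A² = (d^5/30)^(−1).
Substituting d = 7.75 gives A² = 0.001073, so A = 0.03276.

A ≈ 0.0328 Å^(-5/2)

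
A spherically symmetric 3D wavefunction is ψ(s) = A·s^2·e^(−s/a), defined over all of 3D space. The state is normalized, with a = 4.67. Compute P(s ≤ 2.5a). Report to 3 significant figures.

With dV = 4πs²ds, the probability is ∫|ψ|² dV over s ≤ 2.5a.
The full normalization integral is A²·[45·π·a^7/2] = 1, fixing A².
In terms of u = s/a (A², 4π and the length scale all cancel between numerator and denominator), P = [∫_{0}^{2.5} u^6·e^(-2·u) du] / [∫_{0}^{∞} u^6·e^(-2·u) du].
With ∫ u^6·e^(-2·u) du = -(4·u^6 + 12·u^5 + 30·u^4 + 60·u^3 + 90·u^2 + 90·u + 45)·e^(-2·u)/8 + C, the region integral is ≈ 1.3377 and the full one is 45/8.
This evaluates to P = 0.2378.

P ≈ 0.238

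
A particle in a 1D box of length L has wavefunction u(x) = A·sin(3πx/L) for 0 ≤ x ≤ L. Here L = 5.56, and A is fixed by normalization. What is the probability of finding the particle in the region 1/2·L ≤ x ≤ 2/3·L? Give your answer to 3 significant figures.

P ≈ 0.167

|u|² is the probability density, so P = ∫_{1/2·L}^{2/3·L} |u|² dx.
The normalization integral ∫|u|²dx over the whole domain equals L/2·A², and A² cancels in the ratio.
Let t = x/L; then A² and the length scale cancel, so P = ∫_{1/2}^{2/3} sin(3·π·t)^2 dt ÷ ∫_{0}^{1} sin(3·π·t)^2 dt.
With ∫ sin(3·π·t)^2 dt = t/2 - sin(6·π·t)/(12·π) + C, the region integral is 1/12 and the full one is 1/2.
Evaluating gives P = 1/6.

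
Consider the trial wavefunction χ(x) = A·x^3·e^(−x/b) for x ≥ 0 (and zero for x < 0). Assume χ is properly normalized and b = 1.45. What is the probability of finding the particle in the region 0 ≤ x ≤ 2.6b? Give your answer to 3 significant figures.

P ≈ 0.268

P = ∫_{0}^{2.6b} |χ(x)|² dx.
With A² fixed by ∫|χ|² = 1, i.e. A² = (45·b^7/8)^(−1), substitute and integrate.
Let u = x/b; then A² and the length scale cancel, so P = ∫_{0}^{2.6} u^6·e^(-2·u) du ÷ ∫_{0}^{∞} u^6·e^(-2·u) du.
An antiderivative of u^6·e^(-2·u) is -(4·u^6 + 12·u^5 + 30·u^4 + 60·u^3 + 90·u^2 + 90·u + 45)·e^(-2·u)/8; evaluating from 0 to 2.6 gives ≈ 1.5053, while the full integral is 45/8.
This works out to P = 0.2676.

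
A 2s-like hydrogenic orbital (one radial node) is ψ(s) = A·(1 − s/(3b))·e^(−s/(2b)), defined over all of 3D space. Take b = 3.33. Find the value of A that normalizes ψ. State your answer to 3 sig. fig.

A ≈ 0.0569

The normalization condition is ∫|ψ|² 4πs² ds = 1 from 0 to ∞.
In 3D with spherical symmetry the volume element is 4πs² ds.
Carrying out the integral gives A² · 8·π·b^3/3.
Hence A² = 1/[8·π·b^3/3].
Substituting b = 3.33 gives A² = 0.003233, so A = 0.05686.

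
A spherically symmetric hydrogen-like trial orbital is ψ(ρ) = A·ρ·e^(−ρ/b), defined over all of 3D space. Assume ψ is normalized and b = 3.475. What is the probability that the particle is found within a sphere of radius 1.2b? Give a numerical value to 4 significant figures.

P ≈ 0.09587

P = ∫ |ψ|² 4πρ² dρ over ρ ≤ 1.2b.
Normalization gives A² = 1/(3·π·b^5).
In terms of u = ρ/b (A², 4π and the length scale all cancel between numerator and denominator), P = [∫_{0}^{1.2} u^4·e^(-2·u) du] / [∫_{0}^{∞} u^4·e^(-2·u) du].
With ∫ u^4·e^(-2·u) du = -(u^4/2 + u^3 + 3·u^2/2 + 3·u/2 + 3/4)·e^(-2·u) + C, the region integral is ≈ 0.0719014 and the full one is 3/4.
The region integral divided by the full integral gives P = 0.095869.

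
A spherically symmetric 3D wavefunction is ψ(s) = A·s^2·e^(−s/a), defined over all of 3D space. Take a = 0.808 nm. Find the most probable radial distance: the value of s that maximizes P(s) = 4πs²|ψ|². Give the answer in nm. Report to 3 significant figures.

s ≈ 2.42 nm

The maximum of P(s) = 4πs²|ψ|² occurs where its derivative vanishes.
This gives s = 3·a.
With a = 0.808, the most probable radial distance is 2.424 nm.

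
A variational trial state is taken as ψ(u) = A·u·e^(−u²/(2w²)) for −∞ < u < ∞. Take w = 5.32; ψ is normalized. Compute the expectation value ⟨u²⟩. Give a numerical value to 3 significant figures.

⟨u^2⟩ ≈ 42.5

The expectation value is the |ψ|²-weighted average of u^2: ∫ u^2|ψ|² du.
Differentiating ∫e^(−αu²) du = √(π/α) under α to get the higher moments, evaluating both integrals, ⟨u²⟩ = 3·w^2/2.
With w = 5.32, ⟨u^2⟩ = 42.45.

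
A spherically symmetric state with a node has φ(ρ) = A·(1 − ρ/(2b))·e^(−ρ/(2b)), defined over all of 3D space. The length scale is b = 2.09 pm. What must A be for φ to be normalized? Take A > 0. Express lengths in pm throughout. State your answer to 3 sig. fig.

The normalization condition is ∫|φ|² 4πρ² dρ = 1 from 0 to ∞.
In 3D with spherical symmetry the volume element is 4πρ² dρ.
Using ∫₀^∞ ρⁿ e^(−αρ) dρ = n!/αⁿ⁺¹, the integral (without the A² prefactor) comes out to 8·π·b^3.
Hence A² = 1/[8·π·b^3].
Substituting b = 2.09 gives A² = 0.004358, so A = 0.06602.

A ≈ 0.0660 pm^(-3/2)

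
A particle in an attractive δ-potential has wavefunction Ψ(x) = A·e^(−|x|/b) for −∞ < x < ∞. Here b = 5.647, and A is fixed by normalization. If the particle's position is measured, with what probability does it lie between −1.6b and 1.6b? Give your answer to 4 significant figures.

P ≈ 0.9592

|Ψ|² is the probability density, so P = ∫_{−1.6b}^{1.6b} |Ψ|² dx.
The normalization integral ∫|Ψ|²dx over the whole domain equals b·A², and A² cancels in the ratio.
Both integrals are even about x = 0, so only the x ≥ 0 halves are needed (the factors of 2 cancel). Let u = x/b; then A² and the length scale cancel, so P = ∫_{0}^{1.6} e^(-2·u) du ÷ ∫_{0}^{∞} e^(-2·u) du.
An antiderivative of e^(-2·u) is -e^(-2·u)/2; evaluating from 0 to 1.6 gives 1/2 - e^(-16/5)/2, while the full integral is 1/2.
The result is P = 0.95924.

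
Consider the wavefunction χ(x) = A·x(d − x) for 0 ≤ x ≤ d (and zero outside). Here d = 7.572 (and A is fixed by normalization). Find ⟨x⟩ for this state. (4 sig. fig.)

The expectation value is the |χ|²-weighted average of x: ∫ x|χ|² dx.
Expanding the polynomial and integrating term by term, the ratio of the moment integral to the normalization integral gives ⟨x⟩ = d/2.
With d = 7.572, ⟨x⟩ = 3.7860.

⟨x⟩ ≈ 3.786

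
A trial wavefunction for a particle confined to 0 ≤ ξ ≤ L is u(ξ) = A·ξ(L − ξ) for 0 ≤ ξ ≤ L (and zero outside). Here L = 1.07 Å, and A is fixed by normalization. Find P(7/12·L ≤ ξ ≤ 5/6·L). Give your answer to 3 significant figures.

|u|² is the probability density, so P = ∫_{7/12·L}^{5/6·L} |u|² dξ.
Since A² = 1/(L^5/30), this is the region integral divided by the full normalization integral.
In terms of t = ξ/L (A² and the length scale cancel between numerator and denominator), P = [∫_{7/12}^{5/6} t^2·(1 - t)^2 dt] / [∫_{0}^{1} t^2·(1 - t)^2 dt].
An antiderivative of t^2·(1 - t)^2 is t^3·(6·t^2 - 15·t + 10)/30; evaluating from 7/12 to 5/6 gives ≈ 0.010371, while the full integral is 1/30.
This works out to P = 0.3111.

P ≈ 0.311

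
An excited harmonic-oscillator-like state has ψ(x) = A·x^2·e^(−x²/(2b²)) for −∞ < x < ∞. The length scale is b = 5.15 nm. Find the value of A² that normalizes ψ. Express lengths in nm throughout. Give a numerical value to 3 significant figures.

A^2 ≈ 0.000208 nm^(-5)

The normalization condition is ∫|ψ|² dx = 1 from −∞ to ∞.
Differentiating ∫e^(−αx²) dx = √(π/α) under α to get the higher moments, ∫|ψ|² dx = A²·(3·√(π)·b^5/4).
Setting this equal to 1 gives A² = 1/(3·√(π)·b^5/4).
With b = 5.15: A² = 0.0002076 and A = 0.01441.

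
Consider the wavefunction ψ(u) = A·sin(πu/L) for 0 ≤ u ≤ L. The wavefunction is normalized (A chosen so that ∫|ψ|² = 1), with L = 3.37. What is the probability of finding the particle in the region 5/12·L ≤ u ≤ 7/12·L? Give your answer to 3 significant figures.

The probability is P = ∫ |ψ|² du over [5/12·L, 7/12·L].
The normalization integral ∫|ψ|²du over the whole domain equals L/2·A², and A² cancels in the ratio.
Let t = u/L; then A² and the length scale cancel, so P = ∫_{5/12}^{7/12} sin(π·t)^2 dt ÷ ∫_{0}^{1} sin(π·t)^2 dt.
With ∫ sin(π·t)^2 dt = t/2 - sin(2·π·t)/(4·π) + C, the region integral is 1/(4·π) + 1/12 and the full one is 1/2.
Taking the ratio, P = (3 + π)/(6·π).

P ≈ 0.326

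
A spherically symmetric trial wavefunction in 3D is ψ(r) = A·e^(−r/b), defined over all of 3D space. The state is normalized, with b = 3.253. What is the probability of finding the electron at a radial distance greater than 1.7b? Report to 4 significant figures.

P ≈ 0.3397

P = ∫ |ψ|² 4πr² dr over r > 1.7b.
A² is fixed by ∫₀^∞ 4πr²|ψ|² dr = 1, i.e. A² = (π·b^3)^(−1).
In terms of u = r/b (A², 4π and the length scale all cancel between numerator and denominator), P = [∫_{1.7}^{∞} u^2·e^(-2·u) du] / [∫_{0}^{∞} u^2·e^(-2·u) du].
Using ∫ u^2·e^(-2·u) du = -(2·u^2 + 2·u + 1)·e^(-2·u)/4, the numerator is 509·e^(-17/5)/200 and the denominator is 1/4.
The region integral divided by the full integral gives P = 0.33974.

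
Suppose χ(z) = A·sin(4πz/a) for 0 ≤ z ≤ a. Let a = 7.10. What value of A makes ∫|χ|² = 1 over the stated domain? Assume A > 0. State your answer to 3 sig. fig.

Normalization requires ∫|χ|² dz = 1, integrated from 0 to a.
With ∫₀^a sin²(nπz/a) dz = a/2, with χ = A·sin(4πz/a), the integral evaluates to A²·[a/2].
With a = 7.10: A² = 0.2817 and A = 0.5307.

A ≈ 0.531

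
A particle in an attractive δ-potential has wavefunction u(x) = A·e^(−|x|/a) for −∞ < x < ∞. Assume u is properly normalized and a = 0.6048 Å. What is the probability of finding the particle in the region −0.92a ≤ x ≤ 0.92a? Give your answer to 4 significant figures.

|u|² is the probability density, so P = ∫_{−0.92a}^{0.92a} |u|² dx.
The normalization integral ∫|u|²dx over the whole domain equals a·A², and A² cancels in the ratio.
Both integrals are even about x = 0, so only the x ≥ 0 halves are needed (the factors of 2 cancel). Let t = x/a; then A² and the length scale cancel, so P = ∫_{0}^{0.92} e^(-2·t) dt ÷ ∫_{0}^{∞} e^(-2·t) dt.
With ∫ e^(-2·t) dt = -e^(-2·t)/2 + C, the region integral is 1/2 - e^(-46/25)/2 and the full one is 1/2.
The result is P = 0.84118.

P ≈ 0.8412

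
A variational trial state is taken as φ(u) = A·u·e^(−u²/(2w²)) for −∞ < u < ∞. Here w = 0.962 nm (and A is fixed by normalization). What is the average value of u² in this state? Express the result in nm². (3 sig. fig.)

⟨u²⟩ = ∫ u^2 |φ|² du over the full domain.
Evaluating both integrals, ⟨u²⟩ = 3·w^2/2.
Putting w = 0.962 gives 1.388.

⟨u^2⟩ ≈ 1.39 nm^2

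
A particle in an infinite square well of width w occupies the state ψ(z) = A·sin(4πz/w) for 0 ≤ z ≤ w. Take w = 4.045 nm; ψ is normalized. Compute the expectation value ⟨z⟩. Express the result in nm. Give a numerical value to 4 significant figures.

⟨z⟩ ≈ 2.023 nm

The expectation value is the |ψ|²-weighted average of z: ∫ z|ψ|² dz.
Since the A² factors cancel between numerator and denominator, ⟨z⟩ = w/2.
With w = 4.045, ⟨z⟩ = 2.0225.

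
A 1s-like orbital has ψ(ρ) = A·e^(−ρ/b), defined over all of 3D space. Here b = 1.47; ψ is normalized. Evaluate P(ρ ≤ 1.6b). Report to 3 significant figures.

P ≈ 0.620

Integrate the radial probability density 4πρ²|ψ|² over ρ ≤ 1.6b.
Normalization gives A² = 1/(π·b^3).
Let u = ρ/b; then A², 4π and the length scale all cancel, so P = ∫_{0}^{1.6} u^2·e^(-2·u) du ÷ ∫_{0}^{∞} u^2·e^(-2·u) du.
With ∫ u^2·e^(-2·u) du = -(2·u^2 + 2·u + 1)·e^(-2·u)/4 + C, the region integral is 1/4 - 233·e^(-16/5)/100 and the full one is 1/4.
Taking the ratio yields P = 0.6201.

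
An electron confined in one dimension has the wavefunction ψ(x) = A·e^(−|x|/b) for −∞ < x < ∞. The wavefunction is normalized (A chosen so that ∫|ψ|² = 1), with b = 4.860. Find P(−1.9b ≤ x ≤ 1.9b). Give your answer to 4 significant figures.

P = ∫_{−1.9b}^{1.9b} |ψ(x)|² dx.
Since A² = 1/(b), this is the region integral divided by the full normalization integral.
Both integrals are even about x = 0, so only the x ≥ 0 halves are needed (the factors of 2 cancel). In terms of u = x/b (A² and the length scale cancel between numerator and denominator), P = [∫_{0}^{1.9} e^(-2·u) du] / [∫_{0}^{∞} e^(-2·u) du].
With ∫ e^(-2·u) du = -e^(-2·u)/2 + C, the region integral is 1/2 - e^(-19/5)/2 and the full one is 1/2.
Taking the ratio, P = 0.97763.

P ≈ 0.9776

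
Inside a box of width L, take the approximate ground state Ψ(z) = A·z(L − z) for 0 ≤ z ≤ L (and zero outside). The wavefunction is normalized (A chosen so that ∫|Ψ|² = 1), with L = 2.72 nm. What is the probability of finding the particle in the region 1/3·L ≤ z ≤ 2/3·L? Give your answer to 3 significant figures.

P ≈ 0.580

The probability is P = ∫ |Ψ|² dz over [1/3·L, 2/3·L].
With A² fixed by ∫|Ψ|² = 1, i.e. A² = (L^5/30)^(−1), substitute and integrate.
In terms of u = z/L (A² and the length scale cancel between numerator and denominator), P = [∫_{1/3}^{2/3} u^2·(1 - u)^2 du] / [∫_{0}^{1} u^2·(1 - u)^2 du].
An antiderivative of u^2·(1 - u)^2 is u^3·(6·u^2 - 15·u + 10)/30; evaluating from 1/3 to 2/3 gives 47/2430, while the full integral is 1/30.
This works out to P = 47/81.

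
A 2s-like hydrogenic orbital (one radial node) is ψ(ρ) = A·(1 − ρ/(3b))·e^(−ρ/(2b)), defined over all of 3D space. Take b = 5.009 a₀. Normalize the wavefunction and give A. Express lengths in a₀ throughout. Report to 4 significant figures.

Normalization requires ∫|ψ|² 4πρ² dρ = 1, integrated from 0 to ∞.
Carrying out the integral gives A² · 8·π·b^3/3.
So A² = (8·π·b^3/3)^(−1).
Substituting b = 5.009 gives A² = 0.00094979, so A = 0.030819.

A ≈ 0.03082 a₀^(-3/2)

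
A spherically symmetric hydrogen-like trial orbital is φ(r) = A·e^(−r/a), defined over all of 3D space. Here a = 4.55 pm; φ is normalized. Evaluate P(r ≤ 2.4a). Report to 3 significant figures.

Integrate the radial probability density 4πr²|φ|² over r ≤ 2.4a.
Normalization gives A² = 1/(π·a^3).
Substituting u = r/a, A², 4π and the length scale all cancel in the ratio: P = ∫_{0}^{2.4} u^2·e^(-2·u) du / ∫_{0}^{∞} u^2·e^(-2·u) du.
An antiderivative of u^2·e^(-2·u) is -(2·u^2 + 2·u + 1)·e^(-2·u)/4; evaluating from 0 to 2.4 gives 1/4 - 433·e^(-24/5)/100, while the full integral is 1/4.
This evaluates to P = 0.8575.

P ≈ 0.857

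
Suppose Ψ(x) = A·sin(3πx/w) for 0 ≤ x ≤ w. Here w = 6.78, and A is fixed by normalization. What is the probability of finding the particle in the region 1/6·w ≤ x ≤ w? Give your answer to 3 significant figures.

The probability is P = ∫ |Ψ|² dx over [1/6·w, w].
The normalization integral ∫|Ψ|²dx over the whole domain equals w/2·A², and A² cancels in the ratio.
Substituting u = x/w, A² and the length scale cancel in the ratio: P = ∫_{1/6}^{1} sin(3·π·u)^2 du / ∫_{0}^{1} sin(3·π·u)^2 du.
With ∫ sin(3·π·u)^2 du = u/2 - sin(6·π·u)/(12·π) + C, the region integral is 5/12 and the full one is 1/2.
The result is P = 5/6.

P ≈ 0.833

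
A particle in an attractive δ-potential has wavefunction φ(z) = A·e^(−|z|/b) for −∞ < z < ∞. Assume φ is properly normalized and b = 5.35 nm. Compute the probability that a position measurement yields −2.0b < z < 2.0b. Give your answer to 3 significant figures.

P ≈ 0.982

|φ|² is the probability density, so P = ∫_{−2.0b}^{2.0b} |φ|² dz.
Since A² = 1/(b), this is the region integral divided by the full normalization integral.
Both integrals are even about z = 0, so only the z ≥ 0 halves are needed (the factors of 2 cancel). In terms of u = z/b (A² and the length scale cancel between numerator and denominator), P = [∫_{0}^{2.0} e^(-2·u) du] / [∫_{0}^{∞} e^(-2·u) du].
An antiderivative of e^(-2·u) is -e^(-2·u)/2; evaluating from 0 to 2.0 gives 1/2 - e^(-4)/2, while the full integral is 1/2.
Evaluating gives P = 0.9817.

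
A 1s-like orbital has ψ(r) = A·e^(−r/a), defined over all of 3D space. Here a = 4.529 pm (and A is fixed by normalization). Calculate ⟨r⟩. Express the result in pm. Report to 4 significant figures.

The expectation value is the |ψ|²-weighted average of r: ∫ r|ψ|² 4πr² dr.
Evaluating both integrals, ⟨r⟩ = 3·a/2.
Putting a = 4.529 gives 6.7935.

⟨r⟩ ≈ 6.794 pm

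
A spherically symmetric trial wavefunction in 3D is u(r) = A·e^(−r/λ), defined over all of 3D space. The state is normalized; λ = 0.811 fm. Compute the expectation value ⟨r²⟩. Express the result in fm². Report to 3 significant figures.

By definition ⟨r²⟩ = ∫ r^2 |u(r)|² 4πr² dr.
Recall ∫₀^∞ r^m e^(−r/β) dr = m!·β^(m+1), evaluating both integrals, ⟨r²⟩ = 3·λ^2.
With λ = 0.811, ⟨r^2⟩ = 1.973.

⟨r^2⟩ ≈ 1.97 fm^2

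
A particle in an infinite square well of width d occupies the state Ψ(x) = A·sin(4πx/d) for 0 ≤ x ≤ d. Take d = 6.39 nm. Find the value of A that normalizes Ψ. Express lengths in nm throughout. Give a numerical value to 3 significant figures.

We need A² ∫|f|² dx = 1, taking the integral from 0 to d.
∫|Ψ|² dx = A²·(d/2).
So A² = (d/2)^(−1).
With d = 6.39: A² = 0.3130 and A = 0.5595.

A ≈ 0.559 nm^(-1/2)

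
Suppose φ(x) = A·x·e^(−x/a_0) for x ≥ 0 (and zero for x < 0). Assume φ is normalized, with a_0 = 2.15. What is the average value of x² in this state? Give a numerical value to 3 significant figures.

⟨x^2⟩ ≈ 13.9

⟨x²⟩ = ∫ x^2 |φ|² dx over the full domain.
With ∫₀^∞ x^4 e^(−αx) dx = 4!/α^5, since the A² factors cancel between numerator and denominator, ⟨x²⟩ = 3·a_0^2.
With a_0 = 2.15, ⟨x^2⟩ = 13.87.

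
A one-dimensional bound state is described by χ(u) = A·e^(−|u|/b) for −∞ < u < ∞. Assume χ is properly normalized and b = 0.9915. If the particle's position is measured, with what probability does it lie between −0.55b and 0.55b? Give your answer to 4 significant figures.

P = ∫_{−0.55b}^{0.55b} |χ(u)|² du.
With A² fixed by ∫|χ|² = 1, i.e. A² = (b)^(−1), substitute and integrate.
Both integrals are even about u = 0, so only the u ≥ 0 halves are needed (the factors of 2 cancel). Substituting t = u/b, A² and the length scale cancel in the ratio: P = ∫_{0}^{0.55} e^(-2·t) dt / ∫_{0}^{∞} e^(-2·t) dt.
With ∫ e^(-2·t) dt = -e^(-2·t)/2 + C, the region integral is 1/2 - e^(-11/10)/2 and the full one is 1/2.
Taking the ratio, P = 0.66713.

P ≈ 0.6671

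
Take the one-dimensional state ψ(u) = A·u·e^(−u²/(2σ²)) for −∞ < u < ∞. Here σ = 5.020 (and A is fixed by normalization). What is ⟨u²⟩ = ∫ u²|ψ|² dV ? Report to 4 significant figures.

The expectation value is the |ψ|²-weighted average of u^2: ∫ u^2|ψ|² du.
Differentiating ∫e^(−αu²) du = √(π/α) under α to get the higher moments, the ratio of the moment integral to the normalization integral gives ⟨u²⟩ = 3·σ^2/2.
With σ = 5.020, ⟨u^2⟩ = 37.801.

⟨u^2⟩ ≈ 37.80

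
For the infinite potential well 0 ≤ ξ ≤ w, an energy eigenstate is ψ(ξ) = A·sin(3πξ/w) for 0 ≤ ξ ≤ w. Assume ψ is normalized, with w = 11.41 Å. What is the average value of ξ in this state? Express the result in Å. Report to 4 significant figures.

⟨ξ⟩ ≈ 5.705 Å

By definition ⟨ξ⟩ = ∫ ξ |ψ(ξ)|² dξ.
Using sin²θ = (1 − cos 2θ)/2, evaluating both integrals, ⟨ξ⟩ = w/2.
With w = 11.41, ⟨ξ⟩ = 5.7050.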